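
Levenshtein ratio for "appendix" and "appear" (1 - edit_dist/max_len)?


Word 1: "appendix" (length 8)
Word 2: "appear" (length 6)
One optimal edit sequence:
  1. keep 'a'
  2. keep 'p'
  3. keep 'p'
  4. keep 'e'
  5. delete 'n'  (+1)
  6. delete 'd'  (+1)
  7. substitute 'i' -> 'a'  (+1)
  8. substitute 'x' -> 'r'  (+1)
Edit distance = 4
Max length = max(8, 6) = 8
Similarity = 1 - 4/8
= 0.5000


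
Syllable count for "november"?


Word: "november"
Syllable breakdown: no / vem / ber
Counting: 3 parts
= 3 syllables


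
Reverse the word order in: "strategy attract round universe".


Original: "strategy attract round universe"
Words (1..n): strategy | attract | round | universe
Reversed (n..1): universe | round | attract | strategy
Result = "universe round attract strategy"


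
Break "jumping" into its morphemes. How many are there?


Word: "jumping"
Morphemes: jump / -ing
Each morpheme carries meaning
= 2 morphemes


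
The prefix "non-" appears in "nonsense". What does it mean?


Prefix: non-
Example: nonsense = non- + sense
Meaning = not


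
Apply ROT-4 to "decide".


Word: "decide"
Shift: 4
Each letter → (letter + shift) mod 26:
  'd' (3) + 4 = 7 → 'h'
  'e' (4) + 4 = 8 → 'i'
  'c' (2) + 4 = 6 → 'g'
  'i' (8) + 4 = 12 → 'm'
  'd' (3) + 4 = 7 → 'h'
  'e' (4) + 4 = 8 → 'i'
Result = "higmhi"


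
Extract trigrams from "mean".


Word: "mean" (length 4)
Number of trigrams = 4 - 3 + 1 = 2
  Position 0: "mea"
  Position 1: "ean"
Trigrams = "mea", "ean"


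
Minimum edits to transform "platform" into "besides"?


Word 1: "platform" (length 8)
Word 2: "besides" (length 7)
One optimal edit sequence (insert/delete/substitute each cost 1):
  1. delete 'p'  (+1)
  2. substitute 'l' -> 'b'  (+1)
  3. substitute 'a' -> 'e'  (+1)
  4. substitute 't' -> 's'  (+1)
  5. substitute 'f' -> 'i'  (+1)
  6. substitute 'o' -> 'd'  (+1)
  7. substitute 'r' -> 'e'  (+1)
  8. substitute 'm' -> 's'  (+1)
Total edit operations: 8
Edit distance = 8


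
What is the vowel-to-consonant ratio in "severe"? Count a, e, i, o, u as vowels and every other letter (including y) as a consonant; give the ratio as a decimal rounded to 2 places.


Word: "severe"
Vowels (a,e,i,o,u): 3
Consonants: 3
Ratio = 3/3
= 1.00


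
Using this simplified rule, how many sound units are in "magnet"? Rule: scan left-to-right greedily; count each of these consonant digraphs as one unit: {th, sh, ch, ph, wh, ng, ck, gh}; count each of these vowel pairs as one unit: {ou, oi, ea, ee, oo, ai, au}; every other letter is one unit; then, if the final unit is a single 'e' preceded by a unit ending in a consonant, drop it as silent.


Word: "magnet" (6 letters)
Left-to-right scan:
  (1) 'm' (letter)
  (2) 'a' (letter)
  (3) 'g' (letter)
  (4) 'n' (letter)
  (5) 'e' (letter)
  (6) 't' (letter)
Units from scan: 6
Sound units = 6 units


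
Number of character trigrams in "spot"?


Word: "spot" (length 4)
Number of 3-grams = length - 3 + 1 = 4 - 3 + 1
= 2


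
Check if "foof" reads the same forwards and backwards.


Word: "foof"
Reversed: "foof"
Forward == Backward? foof == foof
Palindrome = Yes


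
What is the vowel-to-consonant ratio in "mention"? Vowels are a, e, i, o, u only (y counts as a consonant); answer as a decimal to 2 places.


Word: "mention"
Vowels (a,e,i,o,u): 3
Consonants: 4
Ratio = 3/4
= 0.75


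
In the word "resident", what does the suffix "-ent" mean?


Suffix: -ent
As in: resident -> reside + -ent, with a spelling change
Meaning = one who / that which


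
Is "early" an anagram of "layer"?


Word 1: "layer" → sorted: aelry
Word 2: "early" → sorted: aelry
Same letters? aelry == aelry
Anagram = Yes


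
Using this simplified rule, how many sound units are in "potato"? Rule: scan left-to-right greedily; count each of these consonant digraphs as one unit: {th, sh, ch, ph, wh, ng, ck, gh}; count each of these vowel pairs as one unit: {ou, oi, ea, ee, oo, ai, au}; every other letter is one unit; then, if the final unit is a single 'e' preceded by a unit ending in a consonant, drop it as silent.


Word: "potato" (6 letters)
Left-to-right scan:
  (1) 'p' (letter)
  (2) 'o' (letter)
  (3) 't' (letter)
  (4) 'a' (letter)
  (5) 't' (letter)
  (6) 'o' (letter)
Units from scan: 6
Sound units = 6 units


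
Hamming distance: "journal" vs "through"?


Comparing character by character (same length = 7):
  Pos 0: 'j' vs 't' !=
  Pos 1: 'o' vs 'h' !=
  Pos 2: 'u' vs 'r' !=
  Pos 3: 'r' vs 'o' !=
  Pos 4: 'n' vs 'u' !=
  Pos 5: 'a' vs 'g' !=
  Pos 6: 'l' vs 'h' !=
Hamming distance = 7


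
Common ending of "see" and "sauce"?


Word 1: "see"
Word 2: "sauce"
Comparing from end:
  Pos -1: 'e' == 'e'
  Pos -2: 'e' != 'c' (stop)
LCS = "e" (length 1)


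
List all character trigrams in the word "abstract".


Word: "abstract" (length 8)
Number of trigrams = 8 - 3 + 1 = 6
  Position 0: "abs"
  Position 1: "bst"
  Position 2: "str"
  Position 3: "tra"
  Position 4: "rac"
  Position 5: "act"
Trigrams = "abs", "bst", "str", "tra", "rac", "act"


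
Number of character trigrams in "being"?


Word: "being" (length 5)
Number of 3-grams = length - 3 + 1 = 5 - 3 + 1
= 3


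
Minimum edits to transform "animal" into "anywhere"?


Word 1: "animal" (length 6)
Word 2: "anywhere" (length 8)
One optimal edit sequence (insert/delete/substitute each cost 1):
  1. keep 'a'
  2. keep 'n'
  3. insert 'y'  (+1)
  4. insert 'w'  (+1)
  5. substitute 'i' -> 'h'  (+1)
  6. substitute 'm' -> 'e'  (+1)
  7. substitute 'a' -> 'r'  (+1)
  8. substitute 'l' -> 'e'  (+1)
Total edit operations: 6
Edit distance = 6


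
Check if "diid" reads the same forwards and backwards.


Word: "diid"
Reversed: "diid"
Forward == Backward? diid == diid
Palindrome = Yes


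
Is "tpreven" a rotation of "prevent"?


Word: "prevent", Candidate: "tpreven"
Method: check if candidate is substring of word+word
"preventprevent" contains "tpreven"? Yes
Is rotation = Yes


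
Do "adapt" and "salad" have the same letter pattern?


Pattern of "adapt": [0, 1, 0, 2, 3]
Pattern of "salad": [0, 1, 2, 1, 3]
Patterns do not match
Same pattern = No


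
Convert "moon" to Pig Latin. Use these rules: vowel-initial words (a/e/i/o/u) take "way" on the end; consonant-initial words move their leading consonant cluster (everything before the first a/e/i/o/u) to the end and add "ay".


Word: "moon"
Starts with consonant(s) → move to end, add 'ay'
Consonant cluster: "m"
Pig Latin = "oonmay"


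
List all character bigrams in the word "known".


Word: "known" (length 5)
Number of bigrams = 5 - 2 + 1 = 4
  Position 0: "kn"
  Position 1: "no"
  Position 2: "ow"
  Position 3: "wn"
Bigrams = "kn", "no", "ow", "wn"


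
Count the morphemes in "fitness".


Word: "fitness"
Morphemes: fit | -ness
Each morpheme carries meaning
= 2 morphemes


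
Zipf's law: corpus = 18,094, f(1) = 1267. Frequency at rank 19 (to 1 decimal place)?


Zipf's law: f(r) = f(1) / r
f(1) = 1267
f(19) = 1267 / 19
= 66.7 occurrences


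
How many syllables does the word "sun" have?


Word: "sun"
Syllable breakdown: sun
Counting: 1 part
= 1 syllable


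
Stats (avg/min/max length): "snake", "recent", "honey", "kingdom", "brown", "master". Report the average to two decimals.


Lengths: "snake"=5, "recent"=6, "honey"=5, "kingdom"=7, "brown"=5, "master"=6
Sum = 34, Count = 6
Average = 34/6 = 5.67
= avg=5.67, min=5, max=7


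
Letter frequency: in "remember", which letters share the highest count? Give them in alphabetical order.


Word: "remember"
Letter counts:
  'b': 1
  'e': 3
  'm': 2
  'r': 2
Maximum count = 3
Most frequent = 'e' (3 times each)


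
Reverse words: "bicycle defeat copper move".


Original: "bicycle defeat copper move"
Words (1..n): bicycle | defeat | copper | move
Reversed (n..1): move | copper | defeat | bicycle
Result = "move copper defeat bicycle"


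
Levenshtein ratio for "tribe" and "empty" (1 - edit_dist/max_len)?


Word 1: "tribe" (length 5)
Word 2: "empty" (length 5)
One optimal edit sequence:
  1. substitute 't' -> 'e'  (+1)
  2. substitute 'r' -> 'm'  (+1)
  3. substitute 'i' -> 'p'  (+1)
  4. substitute 'b' -> 't'  (+1)
  5. substitute 'e' -> 'y'  (+1)
Edit distance = 5
Max length = max(5, 5) = 5
Similarity = 1 - 5/5
= 0.0000


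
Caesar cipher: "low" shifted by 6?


Word: "low"
Shift: 6
Each letter → (letter + shift) mod 26:
  'l' (11) + 6 = 17 → 'r'
  'o' (14) + 6 = 20 → 'u'
  'w' (22) + 6 = 2 → 'c'
Result = "ruc"


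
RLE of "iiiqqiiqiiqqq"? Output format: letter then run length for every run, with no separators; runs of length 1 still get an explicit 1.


String: "iiiqqiiqiiqqq"
Scanning for consecutive runs:
  'i' x 3
  'q' x 2
  'i' x 2
  'q' x 1
  'i' x 2
  'q' x 3
RLE = "i3q2i2q1i2q3"


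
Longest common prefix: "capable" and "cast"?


Word 1: "capable"
Word 2: "cast"
Comparing from start:
  Pos 0: 'c' == 'c'
  Pos 1: 'a' == 'a'
  Pos 2: 'p' != 's' (stop)
LCP = "ca" (length 2)


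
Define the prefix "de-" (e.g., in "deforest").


Prefix: de-
Example: deforest (de- + forest)
Meaning = remove / reverse


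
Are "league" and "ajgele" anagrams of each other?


Word 1: "league" → sorted: aeeglu
Word 2: "ajgele" → sorted: aeegjl
Same letters? aeeglu != aeegjl
Anagram = No


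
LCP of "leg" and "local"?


Word 1: "leg"
Word 2: "local"
Comparing from start:
  Pos 0: 'l' == 'l'
  Pos 1: 'e' != 'o' (stop)
LCP = "l" (length 1)


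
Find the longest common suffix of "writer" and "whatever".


Word 1: "writer"
Word 2: "whatever"
Comparing from end:
  Pos -1: 'r' == 'r'
  Pos -2: 'e' == 'e'
  Pos -3: 't' != 'v' (stop)
LCS = "er" (length 2)


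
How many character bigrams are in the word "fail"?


Word: "fail" (length 4)
Number of 2-grams = length - 2 + 1 = 4 - 2 + 1
= 3


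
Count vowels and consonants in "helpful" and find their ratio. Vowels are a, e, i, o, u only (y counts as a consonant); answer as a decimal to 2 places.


Word: "helpful"
Vowels (a,e,i,o,u): 2
Consonants: 5
Ratio = 2/5
= 0.40


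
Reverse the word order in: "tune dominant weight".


Original: "tune dominant weight"
Words (1..n): tune | dominant | weight
Reversed (n..1): weight | dominant | tune
Result = "weight dominant tune"


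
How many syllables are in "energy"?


Word: "energy"
Syllable breakdown: en / er / gy
Counting: 3 parts
= 3 syllables


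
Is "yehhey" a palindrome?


Word: "yehhey"
Reversed: "yehhey"
Forward == Backward? yehhey == yehhey
Palindrome = Yes


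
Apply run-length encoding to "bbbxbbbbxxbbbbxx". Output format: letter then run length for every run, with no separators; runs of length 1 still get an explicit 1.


String: "bbbxbbbbxxbbbbxx"
Scanning for consecutive runs:
  'b' x 3
  'x' x 1
  'b' x 4
  'x' x 2
  'b' x 4
  'x' x 2
RLE = "b3x1b4x2b4x2"


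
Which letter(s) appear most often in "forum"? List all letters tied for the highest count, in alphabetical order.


Word: "forum"
Letter counts:
  'f': 1
  'm': 1
  'o': 1
  'r': 1
  'u': 1
Maximum count = 1
Most frequent = 'f', 'm', 'o', 'r', 'u' (1 time each)


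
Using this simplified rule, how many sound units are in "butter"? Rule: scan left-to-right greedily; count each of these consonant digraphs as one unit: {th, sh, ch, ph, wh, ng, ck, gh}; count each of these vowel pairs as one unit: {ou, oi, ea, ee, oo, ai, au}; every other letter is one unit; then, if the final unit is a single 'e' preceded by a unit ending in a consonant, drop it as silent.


Word: "butter" (6 letters)
Left-to-right scan:
  [1] 'b' (letter)
  [2] 'u' (letter)
  [3] 't' (letter)
  [4] 't' (letter)
  [5] 'e' (letter)
  [6] 'r' (letter)
Units from scan: 6
Sound units = 6 units


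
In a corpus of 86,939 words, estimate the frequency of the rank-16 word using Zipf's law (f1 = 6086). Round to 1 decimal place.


Zipf's law: f(r) = f(1) / r
f(1) = 6086
f(16) = 6086 / 16
= 380.4 occurrences


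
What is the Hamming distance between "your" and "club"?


Comparing character by character (same length = 4):
  Pos 0: 'y' vs 'c' !=
  Pos 1: 'o' vs 'l' !=
  Pos 2: 'u' vs 'u' =
  Pos 3: 'r' vs 'b' !=
Hamming distance = 3


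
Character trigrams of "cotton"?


Word: "cotton" (length 6)
Number of trigrams = 6 - 3 + 1 = 4
  Position 0: "cot"
  Position 1: "ott"
  Position 2: "tto"
  Position 3: "ton"
Trigrams = "cot", "ott", "tto", "ton"


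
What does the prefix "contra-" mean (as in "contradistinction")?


Prefix: contra-
Example: contradistinction = contra- + distinction
Meaning = against


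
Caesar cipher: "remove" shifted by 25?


Word: "remove"
Shift: 25
Each letter → (letter + shift) mod 26:
  'r' (17) + 25 = 16 → 'q'
  'e' (4) + 25 = 3 → 'd'
  'm' (12) + 25 = 11 → 'l'
  'o' (14) + 25 = 13 → 'n'
  'v' (21) + 25 = 20 → 'u'
  'e' (4) + 25 = 3 → 'd'
Result = "qdlnud"


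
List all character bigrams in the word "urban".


Word: "urban" (length 5)
Number of bigrams = 5 - 2 + 1 = 4
  Position 0: "ur"
  Position 1: "rb"
  Position 2: "ba"
  Position 3: "an"
Bigrams = "ur", "rb", "ba", "an"


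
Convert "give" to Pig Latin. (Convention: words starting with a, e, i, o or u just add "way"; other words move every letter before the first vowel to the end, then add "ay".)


Word: "give"
Starts with consonant(s) → move to end, add 'ay'
Consonant cluster: "g"
Pig Latin = "ivegay"


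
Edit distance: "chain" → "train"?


Word 1: "chain" (length 5)
Word 2: "train" (length 5)
One optimal edit sequence (insert/delete/substitute each cost 1):
  1. substitute 'c' -> 't'  (+1)
  2. substitute 'h' -> 'r'  (+1)
  3. keep 'a'
  4. keep 'i'
  5. keep 'n'
Total edit operations: 2
Edit distance = 2


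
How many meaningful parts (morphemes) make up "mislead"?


Word: "mislead"
Morphemes: mis- / lead
Each morpheme carries meaning
= 2 morphemes


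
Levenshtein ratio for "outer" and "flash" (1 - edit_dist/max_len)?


Word 1: "outer" (length 5)
Word 2: "flash" (length 5)
One optimal edit sequence:
  1. substitute 'o' -> 'f'  (+1)
  2. substitute 'u' -> 'l'  (+1)
  3. substitute 't' -> 'a'  (+1)
  4. substitute 'e' -> 's'  (+1)
  5. substitute 'r' -> 'h'  (+1)
Edit distance = 5
Max length = max(5, 5) = 5
Similarity = 1 - 5/5
= 0.0000


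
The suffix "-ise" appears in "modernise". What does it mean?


Suffix: -ise
As in: modernise -> modern + -ise
Meaning = to make


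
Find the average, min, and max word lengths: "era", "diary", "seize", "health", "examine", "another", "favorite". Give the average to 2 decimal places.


Lengths: "era"=3, "diary"=5, "seize"=5, "health"=6, "examine"=7, "another"=7, "favorite"=8
Sum = 41, Count = 7
Average = 41/7 = 5.86
= avg=5.86, min=3, max=8


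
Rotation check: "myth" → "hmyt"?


Word: "myth", Candidate: "hmyt"
Method: check if candidate is substring of word+word
"mythmyth" contains "hmyt"? Yes
Is rotation = Yes


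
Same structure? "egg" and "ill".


Pattern of "egg": [0, 1, 1]
Pattern of "ill": [0, 1, 1]
Patterns match
Same pattern = Yes


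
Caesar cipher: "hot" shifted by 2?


Word: "hot"
Shift: 2
Each letter → (letter + shift) mod 26:
  'h' (7) + 2 = 9 → 'j'
  'o' (14) + 2 = 16 → 'q'
  't' (19) + 2 = 21 → 'v'
Result = "jqv"


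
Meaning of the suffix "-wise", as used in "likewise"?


Suffix: -wise
Example: likewise (like + -wise)
Meaning = in the manner of


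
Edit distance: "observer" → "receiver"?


Word 1: "observer" (length 8)
Word 2: "receiver" (length 8)
One optimal edit sequence (insert/delete/substitute each cost 1):
  1. substitute 'o' -> 'r'  (+1)
  2. substitute 'b' -> 'e'  (+1)
  3. substitute 's' -> 'c'  (+1)
  4. keep 'e'
  5. substitute 'r' -> 'i'  (+1)
  6. keep 'v'
  7. keep 'e'
  8. keep 'r'
Total edit operations: 4
Edit distance = 4


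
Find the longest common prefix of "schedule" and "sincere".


Word 1: "schedule"
Word 2: "sincere"
Comparing from start:
  Pos 0: 's' == 's'
  Pos 1: 'c' != 'i' (stop)
LCP = "s" (length 1)


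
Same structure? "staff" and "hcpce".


Pattern of "staff": [0, 1, 2, 3, 3]
Pattern of "hcpce": [0, 1, 2, 1, 3]
Patterns do not match
Same pattern = No


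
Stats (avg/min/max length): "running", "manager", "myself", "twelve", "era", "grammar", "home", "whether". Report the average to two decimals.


Lengths: "running"=7, "manager"=7, "myself"=6, "twelve"=6, "era"=3, "grammar"=7, "home"=4, "whether"=7
Sum = 47, Count = 8
Average = 47/8 = 5.88
= avg=5.88, min=3, max=7


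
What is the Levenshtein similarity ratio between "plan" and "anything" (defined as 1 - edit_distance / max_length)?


Word 1: "plan" (length 4)
Word 2: "anything" (length 8)
One optimal edit sequence:
  1. insert 'a'  (+1)
  2. insert 'n'  (+1)
  3. insert 'y'  (+1)
  4. substitute 'p' -> 't'  (+1)
  5. substitute 'l' -> 'h'  (+1)
  6. substitute 'a' -> 'i'  (+1)
  7. keep 'n'
  8. insert 'g'  (+1)
Edit distance = 7
Max length = max(4, 8) = 8
Similarity = 1 - 7/8
= 0.1250


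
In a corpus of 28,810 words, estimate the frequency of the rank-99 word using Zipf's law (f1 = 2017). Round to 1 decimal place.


Zipf's law: f(r) = f(1) / r
f(1) = 2017
f(99) = 2017 / 99
= 20.4 occurrences


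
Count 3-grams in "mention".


Word: "mention" (length 7)
Number of 3-grams = length - 3 + 1 = 7 - 3 + 1
= 5


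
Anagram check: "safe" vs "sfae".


Word 1: "safe" → sorted: aefs
Word 2: "sfae" → sorted: aefs
Same letters? aefs == aefs
Anagram = Yes


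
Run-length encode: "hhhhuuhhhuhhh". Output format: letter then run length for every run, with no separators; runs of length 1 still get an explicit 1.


String: "hhhhuuhhhuhhh"
Scanning for consecutive runs:
  'h' x 4
  'u' x 2
  'h' x 3
  'u' x 1
  'h' x 3
RLE = "h4u2h3u1h3"


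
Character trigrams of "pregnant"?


Word: "pregnant" (length 8)
Number of trigrams = 8 - 3 + 1 = 6
  Position 0: "pre"
  Position 1: "reg"
  Position 2: "egn"
  Position 3: "gna"
  Position 4: "nan"
  Position 5: "ant"
Trigrams = "pre", "reg", "egn", "gna", "nan", "ant"


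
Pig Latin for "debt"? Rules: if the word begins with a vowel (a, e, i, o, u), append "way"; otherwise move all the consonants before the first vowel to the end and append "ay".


Word: "debt"
Starts with consonant(s) → move to end, add 'ay'
Consonant cluster: "d"
Pig Latin = "ebtday"


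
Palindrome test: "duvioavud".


Word: "duvioavud"
Reversed: "duvaoivud"
Forward == Backward? duvioavud != duvaoivud
Palindrome = No


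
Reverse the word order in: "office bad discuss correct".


Original: "office bad discuss correct"
Words (1..n): office | bad | discuss | correct
Reversed (n..1): correct | discuss | bad | office
Result = "correct discuss bad office"


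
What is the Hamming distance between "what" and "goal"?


Comparing character by character (same length = 4):
  Pos 0: 'w' vs 'g' !=
  Pos 1: 'h' vs 'o' !=
  Pos 2: 'a' vs 'a' =
  Pos 3: 't' vs 'l' !=
Hamming distance = 3


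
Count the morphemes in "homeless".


Word: "homeless"
Morphemes: home + -less
Each morpheme carries meaning
= 2 morphemes


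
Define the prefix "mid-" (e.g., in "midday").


Prefix: mid-
As in: midday -> mid- + day
Meaning = middle


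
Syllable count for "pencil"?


Word: "pencil"
Syllable breakdown: pen / cil
Counting: 2 parts
= 2 syllables


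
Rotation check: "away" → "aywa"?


Word: "away", Candidate: "aywa"
Method: check if candidate is substring of word+word
"awayaway" contains "aywa"? No
Is rotation = No


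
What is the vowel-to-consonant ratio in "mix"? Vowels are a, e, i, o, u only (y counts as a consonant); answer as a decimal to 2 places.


Word: "mix"
Vowels (a,e,i,o,u): 1
Consonants: 2
Ratio = 1/2
= 0.50


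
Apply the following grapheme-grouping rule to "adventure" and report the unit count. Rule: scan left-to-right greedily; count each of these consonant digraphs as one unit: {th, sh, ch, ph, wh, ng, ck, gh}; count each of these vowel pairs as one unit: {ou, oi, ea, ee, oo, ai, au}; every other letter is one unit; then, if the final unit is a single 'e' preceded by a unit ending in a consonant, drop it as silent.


Word: "adventure" (9 letters)
Left-to-right scan:
  (1) 'a' (letter)
  (2) 'd' (letter)
  (3) 'v' (letter)
  (4) 'e' (letter)
  (5) 'n' (letter)
  (6) 't' (letter)
  (7) 'u' (letter)
  (8) 'r' (letter)
  (9) 'e' (letter)
Units from scan: 9
Final unit is 'e' after a consonant -> drop as silent (-1)
Sound units = 8 units


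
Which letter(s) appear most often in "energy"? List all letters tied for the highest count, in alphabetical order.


Word: "energy"
Letter counts:
  'e': 2
  'g': 1
  'n': 1
  'r': 1
  'y': 1
Maximum count = 2
Most frequent = 'e' (2 times each)


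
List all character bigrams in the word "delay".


Word: "delay" (length 5)
Number of bigrams = 5 - 2 + 1 = 4
  Position 0: "de"
  Position 1: "el"
  Position 2: "la"
  Position 3: "ay"
Bigrams = "de", "el", "la", "ay"


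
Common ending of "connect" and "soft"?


Word 1: "connect"
Word 2: "soft"
Comparing from end:
  Pos -1: 't' == 't'
  Pos -2: 'c' != 'f' (stop)
LCS = "t" (length 1)


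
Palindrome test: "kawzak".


Word: "kawzak"
Reversed: "kazwak"
Forward == Backward? kawzak != kazwak
Palindrome = No


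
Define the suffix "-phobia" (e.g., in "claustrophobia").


Suffix: -phobia
Example: claustrophobia = claustro- + -phobia
Meaning = fear of


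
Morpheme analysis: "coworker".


Word: "coworker"
Morphemes: co- | work | -er
Each morpheme carries meaning
= 3 morphemes


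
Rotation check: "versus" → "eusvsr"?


Word: "versus", Candidate: "eusvsr"
Method: check if candidate is substring of word+word
"versusversus" contains "eusvsr"? No
Is rotation = No


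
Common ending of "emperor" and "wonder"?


Word 1: "emperor"
Word 2: "wonder"
Comparing from end:
  Pos -1: 'r' == 'r'
  Pos -2: 'o' != 'e' (stop)
LCS = "r" (length 1)


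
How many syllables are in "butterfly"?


Word: "butterfly"
Syllable breakdown: but · ter · fly
Counting: 3 parts
= 3 syllables


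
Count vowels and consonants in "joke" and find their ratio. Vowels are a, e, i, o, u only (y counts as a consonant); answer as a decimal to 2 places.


Word: "joke"
Vowels (a,e,i,o,u): 2
Consonants: 2
Ratio = 2/2
= 1.00


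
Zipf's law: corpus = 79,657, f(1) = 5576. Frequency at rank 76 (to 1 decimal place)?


Zipf's law: f(r) = f(1) / r
f(1) = 5576
f(76) = 5576 / 76
= 73.4 occurrences


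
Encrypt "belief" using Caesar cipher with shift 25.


Word: "belief"
Shift: 25
Each letter → (letter + shift) mod 26:
  'b' (1) + 25 = 0 → 'a'
  'e' (4) + 25 = 3 → 'd'
  'l' (11) + 25 = 10 → 'k'
  'i' (8) + 25 = 7 → 'h'
  'e' (4) + 25 = 3 → 'd'
  'f' (5) + 25 = 4 → 'e'
Result = "adkhde"


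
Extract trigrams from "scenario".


Word: "scenario" (length 8)
Number of trigrams = 8 - 3 + 1 = 6
  Position 0: "sce"
  Position 1: "cen"
  Position 2: "ena"
  Position 3: "nar"
  Position 4: "ari"
  Position 5: "rio"
Trigrams = "sce", "cen", "ena", "nar", "ari", "rio"


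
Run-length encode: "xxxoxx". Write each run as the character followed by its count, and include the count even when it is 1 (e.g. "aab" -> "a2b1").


String: "xxxoxx"
Scanning for consecutive runs:
  'x' x 3
  'o' x 1
  'x' x 2
RLE = "x3o1x2"


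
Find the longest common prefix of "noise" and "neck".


Word 1: "noise"
Word 2: "neck"
Comparing from start:
  Pos 0: 'n' == 'n'
  Pos 1: 'o' != 'e' (stop)
LCP = "n" (length 1)


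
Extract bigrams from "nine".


Word: "nine" (length 4)
Number of bigrams = 4 - 2 + 1 = 3
  Position 0: "ni"
  Position 1: "in"
  Position 2: "ne"
Bigrams = "ni", "in", "ne"


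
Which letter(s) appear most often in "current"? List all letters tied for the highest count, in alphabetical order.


Word: "current"
Letter counts:
  'c': 1
  'e': 1
  'n': 1
  'r': 2
  't': 1
  'u': 1
Maximum count = 2
Most frequent = 'r' (2 times each)


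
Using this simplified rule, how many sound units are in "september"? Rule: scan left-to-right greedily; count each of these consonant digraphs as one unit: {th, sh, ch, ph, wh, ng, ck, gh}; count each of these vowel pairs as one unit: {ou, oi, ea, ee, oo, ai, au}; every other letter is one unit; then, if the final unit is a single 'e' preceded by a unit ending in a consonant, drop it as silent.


Word: "september" (9 letters)
Left-to-right scan:
  [1] 's' (letter)
  [2] 'e' (letter)
  [3] 'p' (letter)
  [4] 't' (letter)
  [5] 'e' (letter)
  [6] 'm' (letter)
  [7] 'b' (letter)
  [8] 'e' (letter)
  [9] 'r' (letter)
Units from scan: 9
Sound units = 9 units


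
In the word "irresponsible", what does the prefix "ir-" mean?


Prefix: ir-
As in: irresponsible -> ir- + responsible
Meaning = not


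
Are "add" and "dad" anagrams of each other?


Word 1: "add" → sorted: add
Word 2: "dad" → sorted: add
Same letters? add == add
Anagram = Yes


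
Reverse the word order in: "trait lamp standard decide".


Original: "trait lamp standard decide"
Words (1..n): trait | lamp | standard | decide
Reversed (n..1): decide | standard | lamp | trait
Result = "decide standard lamp trait"


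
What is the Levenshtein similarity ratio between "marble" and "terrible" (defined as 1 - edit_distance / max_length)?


Word 1: "marble" (length 6)
Word 2: "terrible" (length 8)
One optimal edit sequence:
  1. insert 't'  (+1)
  2. substitute 'm' -> 'e'  (+1)
  3. substitute 'a' -> 'r'  (+1)
  4. keep 'r'
  5. insert 'i'  (+1)
  6. keep 'b'
  7. keep 'l'
  8. keep 'e'
Edit distance = 4
Max length = max(6, 8) = 8
Similarity = 1 - 4/8
= 0.5000


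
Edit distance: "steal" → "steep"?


Word 1: "steal" (length 5)
Word 2: "steep" (length 5)
One optimal edit sequence (insert/delete/substitute each cost 1):
  1. keep 's'
  2. keep 't'
  3. keep 'e'
  4. substitute 'a' -> 'e'  (+1)
  5. substitute 'l' -> 'p'  (+1)
Total edit operations: 2
Edit distance = 2


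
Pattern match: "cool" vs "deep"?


Pattern of "cool": [0, 1, 1, 2]
Pattern of "deep": [0, 1, 1, 2]
Patterns match
Same pattern = Yes


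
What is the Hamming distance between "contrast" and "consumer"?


Comparing character by character (same length = 8):
  Pos 0: 'c' vs 'c' =
  Pos 1: 'o' vs 'o' =
  Pos 2: 'n' vs 'n' =
  Pos 3: 't' vs 's' !=
  Pos 4: 'r' vs 'u' !=
  Pos 5: 'a' vs 'm' !=
  Pos 6: 's' vs 'e' !=
  Pos 7: 't' vs 'r' !=
Hamming distance = 5


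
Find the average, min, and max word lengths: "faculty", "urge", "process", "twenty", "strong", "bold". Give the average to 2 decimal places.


Lengths: "faculty"=7, "urge"=4, "process"=7, "twenty"=6, "strong"=6, "bold"=4
Sum = 34, Count = 6
Average = 34/6 = 5.67
= avg=5.67, min=4, max=7


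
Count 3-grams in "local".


Word: "local" (length 5)
Number of 3-grams = length - 3 + 1 = 5 - 3 + 1
= 3


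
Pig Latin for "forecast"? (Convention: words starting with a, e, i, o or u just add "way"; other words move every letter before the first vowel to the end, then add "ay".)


Word: "forecast"
Starts with consonant(s) → move to end, add 'ay'
Consonant cluster: "f"
Pig Latin = "orecastfay"


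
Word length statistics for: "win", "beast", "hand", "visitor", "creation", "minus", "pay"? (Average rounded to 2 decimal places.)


Lengths: "win"=3, "beast"=5, "hand"=4, "visitor"=7, "creation"=8, "minus"=5, "pay"=3
Sum = 35, Count = 7
Average = 35/7 = 5.00
= avg=5.00, min=3, max=8


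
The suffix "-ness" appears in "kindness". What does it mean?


Suffix: -ness
Example: kindness (kind + -ness)
Meaning = state of being


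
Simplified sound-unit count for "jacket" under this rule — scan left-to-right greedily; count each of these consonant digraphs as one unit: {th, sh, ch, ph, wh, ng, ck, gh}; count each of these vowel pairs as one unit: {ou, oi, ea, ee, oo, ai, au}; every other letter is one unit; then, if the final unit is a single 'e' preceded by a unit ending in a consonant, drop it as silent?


Word: "jacket" (6 letters)
Left-to-right scan:
  (1) 'j' (letter)
  (2) 'a' (letter)
  (3) 'ck' (digraph)
  (4) 'e' (letter)
  (5) 't' (letter)
Units from scan: 5
Sound units = 5 units


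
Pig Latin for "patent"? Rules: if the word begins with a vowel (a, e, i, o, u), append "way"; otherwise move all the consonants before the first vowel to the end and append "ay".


Word: "patent"
Starts with consonant(s) → move to end, add 'ay'
Consonant cluster: "p"
Pig Latin = "atentpay"


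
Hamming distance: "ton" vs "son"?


Comparing character by character (same length = 3):
  Pos 0: 't' vs 's' !=
  Pos 1: 'o' vs 'o' =
  Pos 2: 'n' vs 'n' =
Hamming distance = 1


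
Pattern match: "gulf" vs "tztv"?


Pattern of "gulf": [0, 1, 2, 3]
Pattern of "tztv": [0, 1, 0, 2]
Patterns do not match
Same pattern = No


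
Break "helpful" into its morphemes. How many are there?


Word: "helpful"
Morphemes: help / -ful
Each morpheme carries meaning
= 2 morphemes


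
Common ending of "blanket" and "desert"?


Word 1: "blanket"
Word 2: "desert"
Comparing from end:
  Pos -1: 't' == 't'
  Pos -2: 'e' != 'r' (stop)
LCS = "t" (length 1)


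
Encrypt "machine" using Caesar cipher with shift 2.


Word: "machine"
Shift: 2
Each letter → (letter + shift) mod 26:
  'm' (12) + 2 = 14 → 'o'
  'a' (0) + 2 = 2 → 'c'
  'c' (2) + 2 = 4 → 'e'
  'h' (7) + 2 = 9 → 'j'
  'i' (8) + 2 = 10 → 'k'
  'n' (13) + 2 = 15 → 'p'
  'e' (4) + 2 = 6 → 'g'
Result = "ocejkpg"


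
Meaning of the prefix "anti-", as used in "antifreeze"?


Prefix: anti-
Example: antifreeze (anti- + freeze)
Meaning = against


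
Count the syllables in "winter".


Word: "winter"
Syllable breakdown: win | ter
Counting: 2 parts
= 2 syllables


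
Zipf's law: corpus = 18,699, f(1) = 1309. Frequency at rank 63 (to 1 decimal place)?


Zipf's law: f(r) = f(1) / r
f(1) = 1309
f(63) = 1309 / 63
= 20.8 occurrences


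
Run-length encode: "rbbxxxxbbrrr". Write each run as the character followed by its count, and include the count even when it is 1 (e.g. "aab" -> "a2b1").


String: "rbbxxxxbbrrr"
Scanning for consecutive runs:
  'r' x 1
  'b' x 2
  'x' x 4
  'b' x 2
  'r' x 3
RLE = "r1b2x4b2r3"


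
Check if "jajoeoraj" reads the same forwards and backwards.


Word: "jajoeoraj"
Reversed: "jaroeojaj"
Forward == Backward? jajoeoraj != jaroeojaj
Palindrome = No


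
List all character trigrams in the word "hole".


Word: "hole" (length 4)
Number of trigrams = 4 - 3 + 1 = 2
  Position 0: "hol"
  Position 1: "ole"
Trigrams = "hol", "ole"


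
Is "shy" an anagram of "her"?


Word 1: "her" → sorted: ehr
Word 2: "shy" → sorted: hsy
Same letters? ehr != hsy
Anagram = No


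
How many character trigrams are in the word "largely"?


Word: "largely" (length 7)
Number of 3-grams = length - 3 + 1 = 7 - 3 + 1
= 5


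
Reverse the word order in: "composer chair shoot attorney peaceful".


Original: "composer chair shoot attorney peaceful"
Words (1..n): composer | chair | shoot | attorney | peaceful
Reversed (n..1): peaceful | attorney | shoot | chair | composer
Result = "peaceful attorney shoot chair composer"


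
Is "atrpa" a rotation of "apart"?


Word: "apart", Candidate: "atrpa"
Method: check if candidate is substring of word+word
"apartapart" contains "atrpa"? No
Is rotation = No


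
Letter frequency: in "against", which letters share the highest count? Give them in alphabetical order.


Word: "against"
Letter counts:
  'a': 2
  'g': 1
  'i': 1
  'n': 1
  's': 1
  't': 1
Maximum count = 2
Most frequent = 'a' (2 times each)


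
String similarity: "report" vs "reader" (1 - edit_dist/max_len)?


Word 1: "report" (length 6)
Word 2: "reader" (length 6)
One optimal edit sequence:
  1. keep 'r'
  2. keep 'e'
  3. substitute 'p' -> 'a'  (+1)
  4. substitute 'o' -> 'd'  (+1)
  5. substitute 'r' -> 'e'  (+1)
  6. substitute 't' -> 'r'  (+1)
Edit distance = 4
Max length = max(6, 6) = 6
Similarity = 1 - 4/6
= 0.3333


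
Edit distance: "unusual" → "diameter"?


Word 1: "unusual" (length 7)
Word 2: "diameter" (length 8)
One optimal edit sequence (insert/delete/substitute each cost 1):
  1. insert 'd'  (+1)
  2. substitute 'u' -> 'i'  (+1)
  3. substitute 'n' -> 'a'  (+1)
  4. substitute 'u' -> 'm'  (+1)
  5. substitute 's' -> 'e'  (+1)
  6. substitute 'u' -> 't'  (+1)
  7. substitute 'a' -> 'e'  (+1)
  8. substitute 'l' -> 'r'  (+1)
Total edit operations: 8
Edit distance = 8


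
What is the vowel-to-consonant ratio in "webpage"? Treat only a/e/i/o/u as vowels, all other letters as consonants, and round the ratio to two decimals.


Word: "webpage"
Vowels (a,e,i,o,u): 3
Consonants: 4
Ratio = 3/4
= 0.75


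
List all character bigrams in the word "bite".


Word: "bite" (length 4)
Number of bigrams = 4 - 2 + 1 = 3
  Position 0: "bi"
  Position 1: "it"
  Position 2: "te"
Bigrams = "bi", "it", "te"


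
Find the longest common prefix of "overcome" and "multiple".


Word 1: "overcome"
Word 2: "multiple"
Comparing from start:
  Pos 0: 'o' != 'm' (stop)
LCP = "" (length 0)


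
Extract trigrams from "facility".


Word: "facility" (length 8)
Number of trigrams = 8 - 3 + 1 = 6
  Position 0: "fac"
  Position 1: "aci"
  Position 2: "cil"
  Position 3: "ili"
  Position 4: "lit"
  Position 5: "ity"
Trigrams = "fac", "aci", "cil", "ili", "lit", "ity"


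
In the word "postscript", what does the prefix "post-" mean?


Prefix: post-
As in: postscript -> post- + script
Meaning = after


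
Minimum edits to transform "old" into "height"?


Word 1: "old" (length 3)
Word 2: "height" (length 6)
One optimal edit sequence (insert/delete/substitute each cost 1):
  1. insert 'h'  (+1)
  2. insert 'e'  (+1)
  3. insert 'i'  (+1)
  4. substitute 'o' -> 'g'  (+1)
  5. substitute 'l' -> 'h'  (+1)
  6. substitute 'd' -> 't'  (+1)
Total edit operations: 6
Edit distance = 6


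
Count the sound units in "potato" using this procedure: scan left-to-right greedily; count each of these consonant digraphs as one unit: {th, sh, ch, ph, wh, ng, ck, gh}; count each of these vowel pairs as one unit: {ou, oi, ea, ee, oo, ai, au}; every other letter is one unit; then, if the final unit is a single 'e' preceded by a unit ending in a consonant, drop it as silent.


Word: "potato" (6 letters)
Left-to-right scan:
  [1] 'p' (letter)
  [2] 'o' (letter)
  [3] 't' (letter)
  [4] 'a' (letter)
  [5] 't' (letter)
  [6] 'o' (letter)
Units from scan: 6
Sound units = 6 units


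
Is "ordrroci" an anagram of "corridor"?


Word 1: "corridor" → sorted: cdioorrr
Word 2: "ordrroci" → sorted: cdioorrr
Same letters? cdioorrr == cdioorrr
Anagram = Yes


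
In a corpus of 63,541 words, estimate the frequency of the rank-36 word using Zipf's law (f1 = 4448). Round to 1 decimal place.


Zipf's law: f(r) = f(1) / r
f(1) = 4448
f(36) = 4448 / 36
= 123.6 occurrences


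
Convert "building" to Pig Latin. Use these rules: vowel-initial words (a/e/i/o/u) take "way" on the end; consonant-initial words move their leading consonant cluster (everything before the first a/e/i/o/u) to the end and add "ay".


Word: "building"
Starts with consonant(s) → move to end, add 'ay'
Consonant cluster: "b"
Pig Latin = "uildingbay"


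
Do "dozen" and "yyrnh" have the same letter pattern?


Pattern of "dozen": [0, 1, 2, 3, 4]
Pattern of "yyrnh": [0, 0, 1, 2, 3]
Patterns do not match
Same pattern = No


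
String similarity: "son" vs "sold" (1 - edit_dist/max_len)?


Word 1: "son" (length 3)
Word 2: "sold" (length 4)
One optimal edit sequence:
  1. keep 's'
  2. keep 'o'
  3. insert 'l'  (+1)
  4. substitute 'n' -> 'd'  (+1)
Edit distance = 2
Max length = max(3, 4) = 4
Similarity = 1 - 2/4
= 0.5000


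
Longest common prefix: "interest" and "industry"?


Word 1: "interest"
Word 2: "industry"
Comparing from start:
  Pos 0: 'i' == 'i'
  Pos 1: 'n' == 'n'
  Pos 2: 't' != 'd' (stop)
LCP = "in" (length 2)


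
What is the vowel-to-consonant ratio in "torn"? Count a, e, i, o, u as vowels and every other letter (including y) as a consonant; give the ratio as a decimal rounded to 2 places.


Word: "torn"
Vowels (a,e,i,o,u): 1
Consonants: 3
Ratio = 1/3
= 0.33


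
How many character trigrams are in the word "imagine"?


Word: "imagine" (length 7)
Number of 3-grams = length - 3 + 1 = 7 - 3 + 1
= 5


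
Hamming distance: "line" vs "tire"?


Comparing character by character (same length = 4):
  Pos 0: 'l' vs 't' !=
  Pos 1: 'i' vs 'i' =
  Pos 2: 'n' vs 'r' !=
  Pos 3: 'e' vs 'e' =
Hamming distance = 2


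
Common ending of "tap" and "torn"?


Word 1: "tap"
Word 2: "torn"
Comparing from end:
  Pos -1: 'p' != 'n' (stop)
LCS = "" (length 0)


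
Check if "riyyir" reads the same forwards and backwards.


Word: "riyyir"
Reversed: "riyyir"
Forward == Backward? riyyir == riyyir
Palindrome = Yes


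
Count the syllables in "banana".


Word: "banana"
Syllable breakdown: ba | na | na
Counting: 3 parts
= 3 syllables


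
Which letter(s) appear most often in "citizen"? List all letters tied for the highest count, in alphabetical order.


Word: "citizen"
Letter counts:
  'c': 1
  'e': 1
  'i': 2
  'n': 1
  't': 1
  'z': 1
Maximum count = 2
Most frequent = 'i' (2 times each)


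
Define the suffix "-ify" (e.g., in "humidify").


Suffix: -ify
Example: humidify (humid + -ify)
Meaning = to make


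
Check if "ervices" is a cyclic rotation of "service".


Word: "service", Candidate: "ervices"
Method: check if candidate is substring of word+word
"serviceservice" contains "ervices"? Yes
Is rotation = Yes


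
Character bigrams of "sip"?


Word: "sip" (length 3)
Number of bigrams = 3 - 2 + 1 = 2
  Position 0: "si"
  Position 1: "ip"
Bigrams = "si", "ip"


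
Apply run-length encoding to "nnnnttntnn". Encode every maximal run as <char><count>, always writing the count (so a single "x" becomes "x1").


String: "nnnnttntnn"
Scanning for consecutive runs:
  'n' x 4
  't' x 2
  'n' x 1
  't' x 1
  'n' x 2
RLE = "n4t2n1t1n2"


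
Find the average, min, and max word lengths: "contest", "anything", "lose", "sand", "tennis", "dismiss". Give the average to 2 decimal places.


Lengths: "contest"=7, "anything"=8, "lose"=4, "sand"=4, "tennis"=6, "dismiss"=7
Sum = 36, Count = 6
Average = 36/6 = 6.00
= avg=6.00, min=4, max=8


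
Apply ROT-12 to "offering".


Word: "offering"
Shift: 12
Each letter → (letter + shift) mod 26:
  'o' (14) + 12 = 0 → 'a'
  'f' (5) + 12 = 17 → 'r'
  'f' (5) + 12 = 17 → 'r'
  'e' (4) + 12 = 16 → 'q'
  'r' (17) + 12 = 3 → 'd'
  'i' (8) + 12 = 20 → 'u'
  'n' (13) + 12 = 25 → 'z'
  'g' (6) + 12 = 18 → 's'
Result = "arrqduzs"


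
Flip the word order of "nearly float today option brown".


Original: "nearly float today option brown"
Words (1..n): nearly | float | today | option | brown
Reversed (n..1): brown | option | today | float | nearly
Result = "brown option today float nearly"


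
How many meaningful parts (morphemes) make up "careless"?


Word: "careless"
Morphemes: care + -less
Each morpheme carries meaning
= 2 morphemes


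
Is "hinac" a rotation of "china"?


Word: "china", Candidate: "hinac"
Method: check if candidate is substring of word+word
"chinachina" contains "hinac"? Yes
Is rotation = Yes


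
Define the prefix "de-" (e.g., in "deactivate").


Prefix: de-
Example: deactivate (de- + activate)
Meaning = remove / reverse


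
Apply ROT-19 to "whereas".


Word: "whereas"
Shift: 19
Each letter → (letter + shift) mod 26:
  'w' (22) + 19 = 15 → 'p'
  'h' (7) + 19 = 0 → 'a'
  'e' (4) + 19 = 23 → 'x'
  'r' (17) + 19 = 10 → 'k'
  'e' (4) + 19 = 23 → 'x'
  'a' (0) + 19 = 19 → 't'
  's' (18) + 19 = 11 → 'l'
Result = "paxkxtl"
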